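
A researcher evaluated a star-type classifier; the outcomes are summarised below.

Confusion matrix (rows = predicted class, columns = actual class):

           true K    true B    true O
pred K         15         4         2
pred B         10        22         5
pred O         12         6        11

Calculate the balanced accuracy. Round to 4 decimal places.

0.5680

Balanced accuracy = mean of per-class recall.
  K: recall = 15/37 = 0.40541
  B: recall = 22/32 = 0.68750
  O: recall = 11/18 = 0.61111
Mean = (0.40541 + 0.68750 + 0.61111) / 3 = 0.5680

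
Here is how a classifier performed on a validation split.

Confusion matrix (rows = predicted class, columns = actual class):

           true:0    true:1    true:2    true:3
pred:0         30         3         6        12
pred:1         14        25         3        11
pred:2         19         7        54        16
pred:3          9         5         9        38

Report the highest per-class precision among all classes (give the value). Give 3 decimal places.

0.623

Per-class precision (TP/(TP+FP)):
  0: TP=30, FP=3+6+12=21 → 30/51 = 0.5882
  1: TP=25, FP=14+3+11=28 → 25/53 = 0.4717
  2: TP=54, FP=19+7+16=42 → 54/96 = 0.5625
  3: TP=38, FP=9+5+9=23 → 38/61 = 0.6230
Highest is class '3' with precision = 0.623.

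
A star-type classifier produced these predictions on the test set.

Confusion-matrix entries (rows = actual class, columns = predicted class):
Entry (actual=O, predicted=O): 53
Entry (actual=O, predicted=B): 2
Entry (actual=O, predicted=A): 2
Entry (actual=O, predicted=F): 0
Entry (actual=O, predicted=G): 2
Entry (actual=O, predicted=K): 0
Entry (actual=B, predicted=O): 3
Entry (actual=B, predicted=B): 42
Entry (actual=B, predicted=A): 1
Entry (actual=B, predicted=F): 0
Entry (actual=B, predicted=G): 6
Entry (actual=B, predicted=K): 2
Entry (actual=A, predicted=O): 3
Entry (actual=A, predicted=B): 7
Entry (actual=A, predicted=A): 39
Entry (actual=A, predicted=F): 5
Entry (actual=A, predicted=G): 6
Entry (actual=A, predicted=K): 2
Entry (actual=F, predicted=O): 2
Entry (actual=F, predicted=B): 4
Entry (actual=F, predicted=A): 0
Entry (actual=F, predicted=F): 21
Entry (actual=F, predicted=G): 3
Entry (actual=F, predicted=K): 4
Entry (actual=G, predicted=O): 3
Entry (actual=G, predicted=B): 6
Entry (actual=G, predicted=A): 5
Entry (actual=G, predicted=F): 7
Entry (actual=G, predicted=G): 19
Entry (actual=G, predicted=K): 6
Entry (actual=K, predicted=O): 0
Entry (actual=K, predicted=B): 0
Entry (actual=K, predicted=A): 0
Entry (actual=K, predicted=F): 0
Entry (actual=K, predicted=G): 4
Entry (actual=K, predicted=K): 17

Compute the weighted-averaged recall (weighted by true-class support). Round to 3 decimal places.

0.692

Per-class recall (TP/(TP+FN)):
  O: TP=53, FN=2+2+0+2+0=6 → 53/59 = 0.8983
  B: TP=42, FN=3+1+0+6+2=12 → 42/54 = 0.7778
  A: TP=39, FN=3+7+5+6+2=23 → 39/62 = 0.6290
  F: TP=21, FN=2+4+0+3+4=13 → 21/34 = 0.6176
  G: TP=19, FN=3+6+5+7+6=27 → 19/46 = 0.4130
  K: TP=17, FN=0+0+0+0+4=4 → 17/21 = 0.8095
Weighted-recall = Σ (supportᵢ/N)·recallᵢ with N=276: (59/276)·0.8983 + (54/276)·0.7778 + (62/276)·0.6290 + (34/276)·0.6176 + (46/276)·0.4130 + (21/276)·0.8095 = 0.692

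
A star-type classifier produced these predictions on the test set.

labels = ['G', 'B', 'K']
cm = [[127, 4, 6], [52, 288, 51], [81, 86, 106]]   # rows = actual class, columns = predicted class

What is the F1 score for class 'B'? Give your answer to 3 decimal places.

0.749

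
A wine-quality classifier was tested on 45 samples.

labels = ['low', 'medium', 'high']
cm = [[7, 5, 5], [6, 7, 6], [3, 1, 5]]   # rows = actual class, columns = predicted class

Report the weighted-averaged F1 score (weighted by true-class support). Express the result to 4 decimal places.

Per-class F1 score (2·TP/(2·TP+FP+FN)):
  low: TP=7, FP=6+3=9, FN=5+5=10 → 14/33 = 0.42424
  medium: TP=7, FP=5+1=6, FN=6+6=12 → 14/32 = 0.43750
  high: TP=5, FP=5+6=11, FN=3+1=4 → 10/25 = 0.40000
Weighted-F1 score = Σ (supportᵢ/N)·F1 scoreᵢ with N=45: (17/45)·0.42424 + (19/45)·0.43750 + (9/45)·0.40000 = 0.4250

0.4250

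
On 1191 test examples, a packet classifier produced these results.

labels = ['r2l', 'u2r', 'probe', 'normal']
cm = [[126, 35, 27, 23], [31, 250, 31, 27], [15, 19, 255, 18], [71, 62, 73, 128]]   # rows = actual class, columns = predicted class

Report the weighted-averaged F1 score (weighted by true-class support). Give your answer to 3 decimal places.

Per-class F1 score (2·TP/(2·TP+FP+FN)):
  r2l: TP=126, FP=31+15+71=117, FN=35+27+23=85 → 252/454 = 0.5551
  u2r: TP=250, FP=35+19+62=116, FN=31+31+27=89 → 500/705 = 0.7092
  probe: TP=255, FP=27+31+73=131, FN=15+19+18=52 → 510/693 = 0.7359
  normal: TP=128, FP=23+27+18=68, FN=71+62+73=206 → 256/530 = 0.4830
Weighted-F1 score = Σ (supportᵢ/N)·F1 scoreᵢ with N=1191: (211/1191)·0.5551 + (339/1191)·0.7092 + (307/1191)·0.7359 + (334/1191)·0.4830 = 0.625

0.625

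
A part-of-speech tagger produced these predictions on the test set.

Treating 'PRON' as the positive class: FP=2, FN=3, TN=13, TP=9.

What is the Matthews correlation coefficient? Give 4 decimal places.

MCC = (TP·TN − FP·FN) / √((TP+FP)(TP+FN)(TN+FP)(TN+FN))
Numerator = 9·13 − 2·3 = 111
Denominator = √(11·12·15·16) = √31680 = 177.9888
MCC = 111 / 177.9888 = 0.6236

0.6236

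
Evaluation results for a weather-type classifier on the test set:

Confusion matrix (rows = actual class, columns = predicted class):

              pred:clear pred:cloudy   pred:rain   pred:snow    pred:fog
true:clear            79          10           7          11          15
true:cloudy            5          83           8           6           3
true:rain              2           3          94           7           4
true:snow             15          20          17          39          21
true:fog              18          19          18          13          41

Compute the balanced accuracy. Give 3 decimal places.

Balanced accuracy = mean of per-class recall.
  clear: recall = 79/122 = 0.6475
  cloudy: recall = 83/105 = 0.7905
  rain: recall = 94/110 = 0.8545
  snow: recall = 39/112 = 0.3482
  fog: recall = 41/109 = 0.3761
Mean = (0.6475 + 0.7905 + 0.8545 + 0.3482 + 0.3761) / 5 = 0.603

0.603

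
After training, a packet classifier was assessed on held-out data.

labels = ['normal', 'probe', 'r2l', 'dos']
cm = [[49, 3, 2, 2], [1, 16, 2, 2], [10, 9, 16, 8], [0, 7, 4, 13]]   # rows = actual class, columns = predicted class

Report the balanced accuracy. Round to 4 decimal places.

0.6377

Balanced accuracy = mean of per-class recall.
  normal: recall = 49/56 = 0.87500
  probe: recall = 16/21 = 0.76190
  r2l: recall = 16/43 = 0.37209
  dos: recall = 13/24 = 0.54167
Mean = (0.87500 + 0.76190 + 0.37209 + 0.54167) / 4 = 0.6377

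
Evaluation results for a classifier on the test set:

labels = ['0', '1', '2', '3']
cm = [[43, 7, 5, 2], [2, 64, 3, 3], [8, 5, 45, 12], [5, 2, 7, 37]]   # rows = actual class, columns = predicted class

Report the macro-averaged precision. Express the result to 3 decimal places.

0.749

Per-class precision (TP/(TP+FP)):
  0: TP=43, FP=2+8+5=15 → 43/58 = 0.7414
  1: TP=64, FP=7+5+2=14 → 64/78 = 0.8205
  2: TP=45, FP=5+3+7=15 → 45/60 = 0.7500
  3: TP=37, FP=2+3+12=17 → 37/54 = 0.6852
Macro-precision = mean = (0.7414 + 0.8205 + 0.7500 + 0.6852) / 4 = 0.749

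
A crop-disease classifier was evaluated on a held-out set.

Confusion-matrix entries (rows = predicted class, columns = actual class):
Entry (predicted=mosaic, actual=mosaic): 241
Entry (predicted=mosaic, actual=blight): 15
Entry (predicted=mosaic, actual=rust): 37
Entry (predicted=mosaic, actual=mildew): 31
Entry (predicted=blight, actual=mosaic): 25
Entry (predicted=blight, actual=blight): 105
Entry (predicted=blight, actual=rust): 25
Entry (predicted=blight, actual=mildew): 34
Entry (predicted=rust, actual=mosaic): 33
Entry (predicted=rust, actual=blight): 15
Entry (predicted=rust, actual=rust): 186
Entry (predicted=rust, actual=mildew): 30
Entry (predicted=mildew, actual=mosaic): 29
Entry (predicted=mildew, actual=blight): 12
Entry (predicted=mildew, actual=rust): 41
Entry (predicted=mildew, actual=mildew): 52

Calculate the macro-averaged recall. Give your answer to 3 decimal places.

0.612

Per-class recall (TP/(TP+FN)):
  mosaic: TP=241, FN=25+33+29=87 → 241/328 = 0.7348
  blight: TP=105, FN=15+15+12=42 → 105/147 = 0.7143
  rust: TP=186, FN=37+25+41=103 → 186/289 = 0.6436
  mildew: TP=52, FN=31+34+30=95 → 52/147 = 0.3537
Macro-recall = mean = (0.7348 + 0.7143 + 0.6436 + 0.3537) / 4 = 0.612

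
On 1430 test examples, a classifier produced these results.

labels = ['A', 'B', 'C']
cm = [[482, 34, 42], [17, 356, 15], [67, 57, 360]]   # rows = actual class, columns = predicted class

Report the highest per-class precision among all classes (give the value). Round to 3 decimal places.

0.863

Per-class precision (TP/(TP+FP)):
  A: TP=482, FP=17+67=84 → 482/566 = 0.8516
  B: TP=356, FP=34+57=91 → 356/447 = 0.7964
  C: TP=360, FP=42+15=57 → 360/417 = 0.8633
Highest is class 'C' with precision = 0.863.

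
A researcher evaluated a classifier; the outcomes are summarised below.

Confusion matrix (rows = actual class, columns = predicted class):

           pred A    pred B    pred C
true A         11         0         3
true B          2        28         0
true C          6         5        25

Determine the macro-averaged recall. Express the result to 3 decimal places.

0.804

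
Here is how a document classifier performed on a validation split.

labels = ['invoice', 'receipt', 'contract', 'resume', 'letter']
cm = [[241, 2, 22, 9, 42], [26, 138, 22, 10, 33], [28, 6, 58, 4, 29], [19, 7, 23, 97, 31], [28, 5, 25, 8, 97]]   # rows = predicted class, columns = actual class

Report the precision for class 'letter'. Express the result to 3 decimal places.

0.595

Treat 'letter' as positive and all other classes as negative.
precision = TP/(TP+FP).
letter: TP=97, FP=28+5+25+8=66 → 97/163 = 0.5951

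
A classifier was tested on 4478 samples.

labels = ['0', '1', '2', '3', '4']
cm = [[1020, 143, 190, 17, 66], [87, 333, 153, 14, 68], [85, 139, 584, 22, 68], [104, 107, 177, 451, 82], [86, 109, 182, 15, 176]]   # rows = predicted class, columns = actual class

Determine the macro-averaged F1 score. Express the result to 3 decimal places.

Per-class F1 score (2·TP/(2·TP+FP+FN)):
  0: TP=1020, FP=143+190+17+66=416, FN=87+85+104+86=362 → 2040/2818 = 0.7239
  1: TP=333, FP=87+153+14+68=322, FN=143+139+107+109=498 → 666/1486 = 0.4482
  2: TP=584, FP=85+139+22+68=314, FN=190+153+177+182=702 → 1168/2184 = 0.5348
  3: TP=451, FP=104+107+177+82=470, FN=17+14+22+15=68 → 902/1440 = 0.6264
  4: TP=176, FP=86+109+182+15=392, FN=66+68+68+82=284 → 352/1028 = 0.3424
Macro-F1 score = mean = (0.7239 + 0.4482 + 0.5348 + 0.6264 + 0.3424) / 5 = 0.535

0.535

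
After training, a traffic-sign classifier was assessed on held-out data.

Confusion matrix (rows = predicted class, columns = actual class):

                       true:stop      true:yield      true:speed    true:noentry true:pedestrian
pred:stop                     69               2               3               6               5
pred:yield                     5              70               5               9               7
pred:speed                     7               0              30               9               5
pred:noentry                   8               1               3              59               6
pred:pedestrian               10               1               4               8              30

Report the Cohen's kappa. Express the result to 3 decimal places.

Observed agreement pₒ = trace/N = 258/362 = 0.7127
Expected agreement pₑ = Σ (rowᵢ·colᵢ)/N² = (99·85 + 74·96 + 45·51 + 91·77 + 53·53)/362² = 0.2108
κ = (pₒ − pₑ)/(1 − pₑ) = (0.7127 − 0.2108)/(1 − 0.2108) = 0.636

0.636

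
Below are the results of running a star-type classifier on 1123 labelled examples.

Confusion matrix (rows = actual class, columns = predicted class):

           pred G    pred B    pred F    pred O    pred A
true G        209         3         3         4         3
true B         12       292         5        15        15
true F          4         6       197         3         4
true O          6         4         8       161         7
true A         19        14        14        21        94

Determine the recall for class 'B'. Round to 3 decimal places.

0.861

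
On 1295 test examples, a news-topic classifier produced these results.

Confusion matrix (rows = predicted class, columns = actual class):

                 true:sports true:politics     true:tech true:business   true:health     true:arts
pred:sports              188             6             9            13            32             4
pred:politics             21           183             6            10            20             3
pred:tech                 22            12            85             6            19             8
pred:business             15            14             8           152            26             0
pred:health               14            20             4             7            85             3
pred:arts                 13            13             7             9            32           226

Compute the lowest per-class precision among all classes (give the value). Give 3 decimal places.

Per-class precision (TP/(TP+FP)):
  sports: TP=188, FP=6+9+13+32+4=64 → 188/252 = 0.7460
  politics: TP=183, FP=21+6+10+20+3=60 → 183/243 = 0.7531
  tech: TP=85, FP=22+12+6+19+8=67 → 85/152 = 0.5592
  business: TP=152, FP=15+14+8+26+0=63 → 152/215 = 0.7070
  health: TP=85, FP=14+20+4+7+3=48 → 85/133 = 0.6391
  arts: TP=226, FP=13+13+7+9+32=74 → 226/300 = 0.7533
Lowest is class 'tech' with precision = 0.559.

0.559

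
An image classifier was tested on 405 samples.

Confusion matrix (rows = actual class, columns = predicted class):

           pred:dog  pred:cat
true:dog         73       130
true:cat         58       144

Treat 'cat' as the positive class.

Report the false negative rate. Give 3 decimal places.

FNR = FN/(FN+TP) = 58/(58+144) = 0.287

0.287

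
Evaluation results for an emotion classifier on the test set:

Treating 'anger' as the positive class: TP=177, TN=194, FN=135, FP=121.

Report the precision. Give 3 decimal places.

0.594

Precision = TP/(TP+FP) = 177/(177+121) = 177/298 = 0.594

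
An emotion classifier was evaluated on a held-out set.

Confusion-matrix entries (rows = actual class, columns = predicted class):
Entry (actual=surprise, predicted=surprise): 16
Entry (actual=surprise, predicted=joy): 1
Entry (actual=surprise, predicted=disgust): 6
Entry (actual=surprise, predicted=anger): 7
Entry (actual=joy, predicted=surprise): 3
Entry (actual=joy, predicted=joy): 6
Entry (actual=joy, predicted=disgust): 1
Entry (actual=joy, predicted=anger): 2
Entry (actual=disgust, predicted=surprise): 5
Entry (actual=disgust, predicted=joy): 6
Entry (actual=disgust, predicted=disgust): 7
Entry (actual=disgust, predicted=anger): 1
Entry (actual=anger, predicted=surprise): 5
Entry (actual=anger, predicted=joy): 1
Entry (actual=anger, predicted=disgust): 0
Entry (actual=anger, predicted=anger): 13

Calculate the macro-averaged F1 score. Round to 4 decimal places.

0.5118

Per-class F1 score (2·TP/(2·TP+FP+FN)):
  surprise: TP=16, FP=3+5+5=13, FN=1+6+7=14 → 32/59 = 0.54237
  joy: TP=6, FP=1+6+1=8, FN=3+1+2=6 → 12/26 = 0.46154
  disgust: TP=7, FP=6+1+0=7, FN=5+6+1=12 → 14/33 = 0.42424
  anger: TP=13, FP=7+2+1=10, FN=5+1+0=6 → 26/42 = 0.61905
Macro-F1 score = mean = (0.54237 + 0.46154 + 0.42424 + 0.61905) / 4 = 0.5118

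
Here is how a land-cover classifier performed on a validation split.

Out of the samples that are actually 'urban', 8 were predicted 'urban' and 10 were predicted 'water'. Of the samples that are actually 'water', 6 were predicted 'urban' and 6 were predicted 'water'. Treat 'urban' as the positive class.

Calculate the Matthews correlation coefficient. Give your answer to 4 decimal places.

MCC = (TP·TN − FP·FN) / √((TP+FP)(TP+FN)(TN+FP)(TN+FN))
Numerator = 8·6 − 6·10 = -12
Denominator = √(14·18·12·16) = √48384 = 219.9636
MCC = -12 / 219.9636 = -0.0546

-0.0546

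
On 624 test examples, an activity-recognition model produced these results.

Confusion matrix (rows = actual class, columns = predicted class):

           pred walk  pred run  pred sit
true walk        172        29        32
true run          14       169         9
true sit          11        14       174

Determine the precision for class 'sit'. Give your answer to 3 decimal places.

Treat 'sit' as positive and all other classes as negative.
precision = TP/(TP+FP).
sit: TP=174, FP=32+9=41 → 174/215 = 0.8093

0.809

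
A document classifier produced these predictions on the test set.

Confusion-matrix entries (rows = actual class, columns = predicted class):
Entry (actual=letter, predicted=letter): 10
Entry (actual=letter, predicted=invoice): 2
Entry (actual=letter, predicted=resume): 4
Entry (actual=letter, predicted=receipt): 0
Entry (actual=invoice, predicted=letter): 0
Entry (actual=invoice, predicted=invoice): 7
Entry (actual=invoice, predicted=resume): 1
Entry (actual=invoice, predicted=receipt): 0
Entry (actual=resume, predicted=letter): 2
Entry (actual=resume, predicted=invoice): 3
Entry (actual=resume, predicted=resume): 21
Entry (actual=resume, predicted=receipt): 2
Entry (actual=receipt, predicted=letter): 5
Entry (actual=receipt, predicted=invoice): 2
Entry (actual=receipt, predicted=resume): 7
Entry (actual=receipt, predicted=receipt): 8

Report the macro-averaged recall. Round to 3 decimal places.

0.653

Per-class recall (TP/(TP+FN)):
  letter: TP=10, FN=2+4+0=6 → 10/16 = 0.6250
  invoice: TP=7, FN=0+1+0=1 → 7/8 = 0.8750
  resume: TP=21, FN=2+3+2=7 → 21/28 = 0.7500
  receipt: TP=8, FN=5+2+7=14 → 8/22 = 0.3636
Macro-recall = mean = (0.6250 + 0.8750 + 0.7500 + 0.3636) / 4 = 0.653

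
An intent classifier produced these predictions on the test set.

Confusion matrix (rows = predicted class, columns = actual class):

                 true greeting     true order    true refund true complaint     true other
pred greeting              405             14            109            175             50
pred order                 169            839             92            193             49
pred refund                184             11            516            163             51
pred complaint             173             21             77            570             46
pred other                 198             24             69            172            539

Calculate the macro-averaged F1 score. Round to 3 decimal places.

0.580

Per-class F1 score (2·TP/(2·TP+FP+FN)):
  greeting: TP=405, FP=14+109+175+50=348, FN=169+184+173+198=724 → 810/1882 = 0.4304
  order: TP=839, FP=169+92+193+49=503, FN=14+11+21+24=70 → 1678/2251 = 0.7454
  refund: TP=516, FP=184+11+163+51=409, FN=109+92+77+69=347 → 1032/1788 = 0.5772
  complaint: TP=570, FP=173+21+77+46=317, FN=175+193+163+172=703 → 1140/2160 = 0.5278
  other: TP=539, FP=198+24+69+172=463, FN=50+49+51+46=196 → 1078/1737 = 0.6206
Macro-F1 score = mean = (0.4304 + 0.7454 + 0.5772 + 0.5278 + 0.6206) / 5 = 0.580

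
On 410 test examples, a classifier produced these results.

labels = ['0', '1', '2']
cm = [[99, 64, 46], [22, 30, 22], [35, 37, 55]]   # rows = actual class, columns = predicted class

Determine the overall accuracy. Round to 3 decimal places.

Accuracy = trace / total = (99+30+55=184) / 410 = 184/410 = 0.449

0.449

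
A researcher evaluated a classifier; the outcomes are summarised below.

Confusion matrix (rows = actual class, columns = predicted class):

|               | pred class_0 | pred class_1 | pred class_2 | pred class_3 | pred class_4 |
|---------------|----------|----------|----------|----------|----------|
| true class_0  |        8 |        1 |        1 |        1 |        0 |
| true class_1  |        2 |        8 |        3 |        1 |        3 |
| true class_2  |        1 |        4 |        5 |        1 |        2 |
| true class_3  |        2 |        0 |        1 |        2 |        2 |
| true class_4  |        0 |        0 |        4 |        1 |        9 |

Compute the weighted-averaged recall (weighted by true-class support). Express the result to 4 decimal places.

0.5161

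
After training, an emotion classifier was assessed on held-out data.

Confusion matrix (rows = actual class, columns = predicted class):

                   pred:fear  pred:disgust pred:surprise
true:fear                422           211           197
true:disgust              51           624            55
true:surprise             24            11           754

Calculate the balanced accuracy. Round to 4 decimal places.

Balanced accuracy = mean of per-class recall.
  fear: recall = 422/830 = 0.50843
  disgust: recall = 624/730 = 0.85479
  surprise: recall = 754/789 = 0.95564
Mean = (0.50843 + 0.85479 + 0.95564) / 3 = 0.7730

0.7730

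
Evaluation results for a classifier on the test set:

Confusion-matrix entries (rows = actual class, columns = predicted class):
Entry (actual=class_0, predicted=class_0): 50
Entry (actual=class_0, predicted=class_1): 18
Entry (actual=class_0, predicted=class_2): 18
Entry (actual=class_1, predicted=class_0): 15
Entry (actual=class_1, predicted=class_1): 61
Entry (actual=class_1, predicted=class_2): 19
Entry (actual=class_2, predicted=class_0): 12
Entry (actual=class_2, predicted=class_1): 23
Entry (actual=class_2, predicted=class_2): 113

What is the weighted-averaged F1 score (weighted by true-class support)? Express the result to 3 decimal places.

0.680

Per-class F1 score (2·TP/(2·TP+FP+FN)):
  class_0: TP=50, FP=15+12=27, FN=18+18=36 → 100/163 = 0.6135
  class_1: TP=61, FP=18+23=41, FN=15+19=34 → 122/197 = 0.6193
  class_2: TP=113, FP=18+19=37, FN=12+23=35 → 226/298 = 0.7584
Weighted-F1 score = Σ (supportᵢ/N)·F1 scoreᵢ with N=329: (86/329)·0.6135 + (95/329)·0.6193 + (148/329)·0.7584 = 0.680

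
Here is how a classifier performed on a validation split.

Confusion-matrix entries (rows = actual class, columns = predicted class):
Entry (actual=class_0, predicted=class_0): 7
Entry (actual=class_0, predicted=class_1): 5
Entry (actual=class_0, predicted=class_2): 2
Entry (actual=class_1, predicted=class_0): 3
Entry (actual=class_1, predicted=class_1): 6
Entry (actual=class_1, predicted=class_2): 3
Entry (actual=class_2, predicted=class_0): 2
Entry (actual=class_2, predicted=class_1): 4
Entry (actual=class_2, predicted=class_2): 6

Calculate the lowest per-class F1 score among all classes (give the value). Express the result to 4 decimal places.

0.4444

Per-class F1 score (2·TP/(2·TP+FP+FN)):
  class_0: TP=7, FP=3+2=5, FN=5+2=7 → 14/26 = 0.53846
  class_1: TP=6, FP=5+4=9, FN=3+3=6 → 12/27 = 0.44444
  class_2: TP=6, FP=2+3=5, FN=2+4=6 → 12/23 = 0.52174
Lowest is class 'class_1' with F1 score = 0.4444.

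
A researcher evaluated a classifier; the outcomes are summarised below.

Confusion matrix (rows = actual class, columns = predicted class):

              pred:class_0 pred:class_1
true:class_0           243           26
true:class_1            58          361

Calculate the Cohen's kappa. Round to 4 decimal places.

Observed agreement pₒ = trace/N = 604/688 = 0.87791
Expected agreement pₑ = Σ (rowᵢ·colᵢ)/N² = (269·301 + 419·387)/688² = 0.51363
κ = (pₒ − pₑ)/(1 − pₑ) = (0.87791 − 0.51363)/(1 − 0.51363) = 0.7490

0.7490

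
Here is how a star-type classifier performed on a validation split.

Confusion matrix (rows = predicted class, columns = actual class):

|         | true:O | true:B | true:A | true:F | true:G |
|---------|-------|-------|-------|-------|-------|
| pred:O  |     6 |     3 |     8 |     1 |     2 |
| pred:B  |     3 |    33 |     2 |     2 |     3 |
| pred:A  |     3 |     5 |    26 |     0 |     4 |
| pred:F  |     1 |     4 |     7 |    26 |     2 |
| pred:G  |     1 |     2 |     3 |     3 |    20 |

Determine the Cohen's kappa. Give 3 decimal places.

Observed agreement pₒ = trace/N = 111/170 = 0.6529
Expected agreement pₑ = Σ (rowᵢ·colᵢ)/N² = (14·20 + 47·43 + 46·38 + 32·40 + 31·29)/170² = 0.2155
κ = (pₒ − pₑ)/(1 − pₑ) = (0.6529 − 0.2155)/(1 − 0.2155) = 0.558

0.558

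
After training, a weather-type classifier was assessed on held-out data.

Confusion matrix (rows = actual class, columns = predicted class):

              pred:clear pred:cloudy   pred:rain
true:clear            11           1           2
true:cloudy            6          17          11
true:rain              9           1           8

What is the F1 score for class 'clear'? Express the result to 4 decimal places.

Take TP from the diagonal, FP from the rest of the 'clear' prediction marginal, FN from the rest of the 'clear' actual marginal.
F1 score = 2·TP/(2·TP+FP+FN).
clear: TP=11, FP=6+9=15, FN=1+2=3 → 22/40 = 0.55000

0.5500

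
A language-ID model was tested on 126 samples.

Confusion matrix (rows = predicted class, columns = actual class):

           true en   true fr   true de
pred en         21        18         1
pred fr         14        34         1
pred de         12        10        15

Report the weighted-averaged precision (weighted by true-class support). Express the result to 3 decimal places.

Per-class precision (TP/(TP+FP)):
  en: TP=21, FP=18+1=19 → 21/40 = 0.5250
  fr: TP=34, FP=14+1=15 → 34/49 = 0.6939
  de: TP=15, FP=12+10=22 → 15/37 = 0.4054
Weighted-precision = Σ (supportᵢ/N)·precisionᵢ with N=126: (47/126)·0.5250 + (62/126)·0.6939 + (17/126)·0.4054 = 0.592

0.592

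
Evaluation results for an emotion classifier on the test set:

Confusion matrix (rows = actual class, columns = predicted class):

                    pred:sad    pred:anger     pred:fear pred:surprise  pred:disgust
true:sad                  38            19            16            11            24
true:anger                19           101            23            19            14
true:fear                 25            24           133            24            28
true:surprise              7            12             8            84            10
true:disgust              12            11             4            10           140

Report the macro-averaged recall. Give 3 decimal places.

0.596

Per-class recall (TP/(TP+FN)):
  sad: TP=38, FN=19+16+11+24=70 → 38/108 = 0.3519
  anger: TP=101, FN=19+23+19+14=75 → 101/176 = 0.5739
  fear: TP=133, FN=25+24+24+28=101 → 133/234 = 0.5684
  surprise: TP=84, FN=7+12+8+10=37 → 84/121 = 0.6942
  disgust: TP=140, FN=12+11+4+10=37 → 140/177 = 0.7910
Macro-recall = mean = (0.3519 + 0.5739 + 0.5684 + 0.6942 + 0.7910) / 5 = 0.596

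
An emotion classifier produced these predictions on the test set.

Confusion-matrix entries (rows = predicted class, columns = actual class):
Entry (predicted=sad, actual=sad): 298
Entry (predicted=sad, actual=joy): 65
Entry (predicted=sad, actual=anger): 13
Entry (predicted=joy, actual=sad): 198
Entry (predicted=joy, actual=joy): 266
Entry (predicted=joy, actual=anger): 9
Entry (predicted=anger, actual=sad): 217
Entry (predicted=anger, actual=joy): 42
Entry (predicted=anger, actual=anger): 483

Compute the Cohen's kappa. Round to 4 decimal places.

0.4945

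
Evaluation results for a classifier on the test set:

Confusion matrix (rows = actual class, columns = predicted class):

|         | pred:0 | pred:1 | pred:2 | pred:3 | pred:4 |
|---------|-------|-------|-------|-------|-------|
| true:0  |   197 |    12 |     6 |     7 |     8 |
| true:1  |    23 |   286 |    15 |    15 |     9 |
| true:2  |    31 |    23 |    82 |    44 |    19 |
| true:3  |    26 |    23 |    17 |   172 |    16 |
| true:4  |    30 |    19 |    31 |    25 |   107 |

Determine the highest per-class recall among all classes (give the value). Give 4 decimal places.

Per-class recall (TP/(TP+FN)):
  0: TP=197, FN=12+6+7+8=33 → 197/230 = 0.85652
  1: TP=286, FN=23+15+15+9=62 → 286/348 = 0.82184
  2: TP=82, FN=31+23+44+19=117 → 82/199 = 0.41206
  3: TP=172, FN=26+23+17+16=82 → 172/254 = 0.67717
  4: TP=107, FN=30+19+31+25=105 → 107/212 = 0.50472
Highest is class '0' with recall = 0.8565.

0.8565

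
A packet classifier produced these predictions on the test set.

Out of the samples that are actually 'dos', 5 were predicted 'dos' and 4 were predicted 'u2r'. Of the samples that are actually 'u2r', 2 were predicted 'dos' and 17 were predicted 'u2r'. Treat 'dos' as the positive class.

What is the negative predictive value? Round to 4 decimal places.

NPV = TN/(TN+FN) = 17/(17+4) = 0.8095

0.8095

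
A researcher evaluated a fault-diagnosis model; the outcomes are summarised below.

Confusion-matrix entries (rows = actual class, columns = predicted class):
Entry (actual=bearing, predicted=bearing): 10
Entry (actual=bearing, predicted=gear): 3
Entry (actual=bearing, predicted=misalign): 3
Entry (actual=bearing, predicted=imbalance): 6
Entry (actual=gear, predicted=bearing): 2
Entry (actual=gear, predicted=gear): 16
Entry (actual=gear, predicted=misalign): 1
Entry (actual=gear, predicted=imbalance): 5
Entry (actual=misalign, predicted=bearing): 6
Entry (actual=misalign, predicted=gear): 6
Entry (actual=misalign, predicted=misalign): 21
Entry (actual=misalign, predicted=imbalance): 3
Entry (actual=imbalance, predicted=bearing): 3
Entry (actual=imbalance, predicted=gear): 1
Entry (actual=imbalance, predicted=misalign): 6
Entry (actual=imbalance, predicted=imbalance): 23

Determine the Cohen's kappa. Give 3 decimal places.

Observed agreement pₒ = trace/N = 70/115 = 0.6087
Expected agreement pₑ = Σ (rowᵢ·colᵢ)/N² = (22·21 + 24·26 + 36·31 + 33·37)/115² = 0.2588
κ = (pₒ − pₑ)/(1 − pₑ) = (0.6087 − 0.2588)/(1 − 0.2588) = 0.472

0.472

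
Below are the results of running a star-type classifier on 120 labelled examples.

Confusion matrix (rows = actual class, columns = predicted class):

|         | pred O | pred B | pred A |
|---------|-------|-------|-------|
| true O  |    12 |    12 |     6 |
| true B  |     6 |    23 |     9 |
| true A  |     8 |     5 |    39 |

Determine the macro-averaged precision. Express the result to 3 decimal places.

0.586

Per-class precision (TP/(TP+FP)):
  O: TP=12, FP=6+8=14 → 12/26 = 0.4615
  B: TP=23, FP=12+5=17 → 23/40 = 0.5750
  A: TP=39, FP=6+9=15 → 39/54 = 0.7222
Macro-precision = mean = (0.4615 + 0.5750 + 0.7222) / 3 = 0.586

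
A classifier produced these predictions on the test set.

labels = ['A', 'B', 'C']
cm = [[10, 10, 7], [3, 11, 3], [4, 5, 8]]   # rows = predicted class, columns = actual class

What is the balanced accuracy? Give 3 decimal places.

0.485

Balanced accuracy = mean of per-class recall.
  A: recall = 10/17 = 0.5882
  B: recall = 11/26 = 0.4231
  C: recall = 8/18 = 0.4444
Mean = (0.5882 + 0.4231 + 0.4444) / 3 = 0.485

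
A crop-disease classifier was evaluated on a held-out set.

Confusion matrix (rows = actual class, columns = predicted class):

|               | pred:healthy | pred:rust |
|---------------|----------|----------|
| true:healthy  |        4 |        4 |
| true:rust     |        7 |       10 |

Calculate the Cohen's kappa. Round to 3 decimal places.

0.080

Observed agreement pₒ = trace/N = 14/25 = 0.5600
Expected agreement pₑ = Σ (rowᵢ·colᵢ)/N² = (8·11 + 17·14)/25² = 0.5216
κ = (pₒ − pₑ)/(1 − pₑ) = (0.5600 − 0.5216)/(1 − 0.5216) = 0.080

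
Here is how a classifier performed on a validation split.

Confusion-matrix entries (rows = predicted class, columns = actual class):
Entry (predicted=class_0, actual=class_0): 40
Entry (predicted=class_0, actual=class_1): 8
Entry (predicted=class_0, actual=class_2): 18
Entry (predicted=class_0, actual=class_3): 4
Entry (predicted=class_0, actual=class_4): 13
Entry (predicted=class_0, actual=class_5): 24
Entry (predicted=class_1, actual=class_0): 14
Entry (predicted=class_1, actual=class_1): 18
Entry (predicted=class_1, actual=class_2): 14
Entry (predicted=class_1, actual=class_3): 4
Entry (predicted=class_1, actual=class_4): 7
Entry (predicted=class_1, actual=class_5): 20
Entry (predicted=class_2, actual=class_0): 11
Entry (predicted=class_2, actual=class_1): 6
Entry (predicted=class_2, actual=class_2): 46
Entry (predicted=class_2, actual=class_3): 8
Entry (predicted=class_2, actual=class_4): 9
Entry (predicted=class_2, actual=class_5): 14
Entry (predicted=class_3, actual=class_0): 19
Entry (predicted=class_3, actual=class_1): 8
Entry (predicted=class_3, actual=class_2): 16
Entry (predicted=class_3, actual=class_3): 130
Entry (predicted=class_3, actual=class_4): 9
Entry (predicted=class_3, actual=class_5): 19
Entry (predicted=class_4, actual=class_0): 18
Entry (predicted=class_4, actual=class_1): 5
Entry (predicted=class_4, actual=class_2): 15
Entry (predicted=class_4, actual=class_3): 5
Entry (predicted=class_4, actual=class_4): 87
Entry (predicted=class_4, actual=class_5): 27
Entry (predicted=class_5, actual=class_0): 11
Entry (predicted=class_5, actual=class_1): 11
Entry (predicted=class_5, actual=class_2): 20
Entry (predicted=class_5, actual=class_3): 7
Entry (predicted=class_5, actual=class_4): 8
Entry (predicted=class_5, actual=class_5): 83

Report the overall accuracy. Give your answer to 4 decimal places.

0.5206

Accuracy = trace / total = (40+18+46+130+87+83=404) / 776 = 404/776 = 0.5206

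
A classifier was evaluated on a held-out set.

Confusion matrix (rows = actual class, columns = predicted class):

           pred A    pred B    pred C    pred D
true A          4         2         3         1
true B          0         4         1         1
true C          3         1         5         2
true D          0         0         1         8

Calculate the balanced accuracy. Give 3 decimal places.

Balanced accuracy = mean of per-class recall.
  A: recall = 4/10 = 0.4000
  B: recall = 4/6 = 0.6667
  C: recall = 5/11 = 0.4545
  D: recall = 8/9 = 0.8889
Mean = (0.4000 + 0.6667 + 0.4545 + 0.8889) / 4 = 0.603

0.603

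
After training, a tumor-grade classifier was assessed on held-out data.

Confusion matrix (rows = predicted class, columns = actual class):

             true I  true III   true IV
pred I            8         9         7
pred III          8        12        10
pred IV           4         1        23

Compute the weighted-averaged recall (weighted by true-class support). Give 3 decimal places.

Per-class recall (TP/(TP+FN)):
  I: TP=8, FN=8+4=12 → 8/20 = 0.4000
  III: TP=12, FN=9+1=10 → 12/22 = 0.5455
  IV: TP=23, FN=7+10=17 → 23/40 = 0.5750
Weighted-recall = Σ (supportᵢ/N)·recallᵢ with N=82: (20/82)·0.4000 + (22/82)·0.5455 + (40/82)·0.5750 = 0.524

0.524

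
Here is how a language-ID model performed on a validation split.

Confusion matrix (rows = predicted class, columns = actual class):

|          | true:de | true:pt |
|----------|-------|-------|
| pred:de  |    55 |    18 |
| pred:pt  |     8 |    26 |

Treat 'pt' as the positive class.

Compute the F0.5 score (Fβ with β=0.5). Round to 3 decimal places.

0.722

Fβ = (1+β²)·TP / ((1+β²)·TP + β²·FN + FP), with β²=1/4
= 1.25·26 / (1.25·26 + 0.25·18 + 8) = 0.722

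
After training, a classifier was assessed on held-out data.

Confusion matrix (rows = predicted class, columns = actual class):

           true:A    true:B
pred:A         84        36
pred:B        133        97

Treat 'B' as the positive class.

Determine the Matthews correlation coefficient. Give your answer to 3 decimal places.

0.119

MCC = (TP·TN − FP·FN) / √((TP+FP)(TP+FN)(TN+FP)(TN+FN))
Numerator = 97·84 − 133·36 = 3360
Denominator = √(230·133·217·120) = √796563600 = 28223.4583
MCC = 3360 / 28223.4583 = 0.119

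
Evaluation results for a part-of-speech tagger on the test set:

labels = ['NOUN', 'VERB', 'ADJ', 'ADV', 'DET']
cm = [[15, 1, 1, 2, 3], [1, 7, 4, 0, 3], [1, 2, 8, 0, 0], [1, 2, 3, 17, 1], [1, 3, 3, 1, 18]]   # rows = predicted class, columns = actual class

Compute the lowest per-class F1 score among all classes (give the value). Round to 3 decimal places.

0.467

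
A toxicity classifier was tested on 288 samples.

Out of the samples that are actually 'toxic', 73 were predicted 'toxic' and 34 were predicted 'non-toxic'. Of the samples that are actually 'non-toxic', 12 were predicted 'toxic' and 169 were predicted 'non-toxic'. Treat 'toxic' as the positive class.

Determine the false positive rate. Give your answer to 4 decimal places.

0.0663

FPR = FP/(FP+TN) = 12/(12+169) = 0.0663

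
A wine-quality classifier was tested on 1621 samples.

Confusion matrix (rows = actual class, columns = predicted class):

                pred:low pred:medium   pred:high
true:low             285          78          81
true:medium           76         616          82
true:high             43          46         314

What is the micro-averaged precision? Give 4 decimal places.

Micro-averaging pools counts across classes: ΣTP=1215, ΣFP=406, ΣFN=406.
Micro-precision = TP/(TP+FP) on pooled counts = 0.7495 (equals overall accuracy in single-label multiclass).

0.7495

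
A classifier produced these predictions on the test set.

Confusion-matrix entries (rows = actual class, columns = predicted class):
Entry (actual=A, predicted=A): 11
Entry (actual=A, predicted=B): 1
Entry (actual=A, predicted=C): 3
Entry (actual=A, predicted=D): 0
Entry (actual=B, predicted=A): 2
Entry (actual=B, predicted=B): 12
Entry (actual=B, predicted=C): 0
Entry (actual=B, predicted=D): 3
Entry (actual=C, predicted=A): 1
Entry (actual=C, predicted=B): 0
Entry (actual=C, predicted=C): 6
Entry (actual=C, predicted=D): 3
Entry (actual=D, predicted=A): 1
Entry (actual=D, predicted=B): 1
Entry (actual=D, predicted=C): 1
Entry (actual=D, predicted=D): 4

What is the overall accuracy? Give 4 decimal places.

Accuracy = trace / total = (11+12+6+4=33) / 49 = 33/49 = 0.6735

0.6735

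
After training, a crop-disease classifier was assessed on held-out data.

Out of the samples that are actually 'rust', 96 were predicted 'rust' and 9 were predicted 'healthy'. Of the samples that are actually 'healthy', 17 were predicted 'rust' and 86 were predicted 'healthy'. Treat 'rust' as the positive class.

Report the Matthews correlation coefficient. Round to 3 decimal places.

0.752

MCC = (TP·TN − FP·FN) / √((TP+FP)(TP+FN)(TN+FP)(TN+FN))
Numerator = 96·86 − 17·9 = 8103
Denominator = √(113·105·103·95) = √116099025 = 10774.9258
MCC = 8103 / 10774.9258 = 0.752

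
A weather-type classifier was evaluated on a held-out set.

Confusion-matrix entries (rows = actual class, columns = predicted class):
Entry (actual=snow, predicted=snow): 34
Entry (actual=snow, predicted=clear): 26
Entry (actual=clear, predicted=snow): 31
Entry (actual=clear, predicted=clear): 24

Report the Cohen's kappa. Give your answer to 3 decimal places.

Observed agreement pₒ = trace/N = 58/115 = 0.5043
Expected agreement pₑ = Σ (rowᵢ·colᵢ)/N² = (60·65 + 55·50)/115² = 0.5028
κ = (pₒ − pₑ)/(1 − pₑ) = (0.5043 − 0.5028)/(1 − 0.5028) = 0.003

0.003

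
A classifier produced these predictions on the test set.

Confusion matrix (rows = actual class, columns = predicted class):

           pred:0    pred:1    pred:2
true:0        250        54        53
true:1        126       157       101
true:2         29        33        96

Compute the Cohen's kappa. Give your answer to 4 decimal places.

0.3288

Observed agreement pₒ = trace/N = 503/899 = 0.55951
Expected agreement pₑ = Σ (rowᵢ·colᵢ)/N² = (357·405 + 384·244 + 158·250)/899² = 0.34370
κ = (pₒ − pₑ)/(1 − pₑ) = (0.55951 − 0.34370)/(1 − 0.34370) = 0.3288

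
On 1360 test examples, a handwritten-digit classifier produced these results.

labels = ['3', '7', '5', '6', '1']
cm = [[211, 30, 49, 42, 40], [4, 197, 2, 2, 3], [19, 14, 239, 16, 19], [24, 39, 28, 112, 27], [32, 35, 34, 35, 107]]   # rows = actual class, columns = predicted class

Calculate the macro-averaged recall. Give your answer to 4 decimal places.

Per-class recall (TP/(TP+FN)):
  3: TP=211, FN=30+49+42+40=161 → 211/372 = 0.56720
  7: TP=197, FN=4+2+2+3=11 → 197/208 = 0.94712
  5: TP=239, FN=19+14+16+19=68 → 239/307 = 0.77850
  6: TP=112, FN=24+39+28+27=118 → 112/230 = 0.48696
  1: TP=107, FN=32+35+34+35=136 → 107/243 = 0.44033
Macro-recall = mean = (0.56720 + 0.94712 + 0.77850 + 0.48696 + 0.44033) / 5 = 0.6440

0.6440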